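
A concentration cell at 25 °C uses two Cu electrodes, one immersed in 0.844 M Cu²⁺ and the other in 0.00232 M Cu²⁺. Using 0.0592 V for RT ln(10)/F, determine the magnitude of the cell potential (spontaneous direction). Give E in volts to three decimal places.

+0.076 V

For a concentration cell E°cell = 0. The 0.844 M side is the cathode (reduction is favoured where [Cu²⁺] is higher).
With n = 2, E = −(0.0592/2) log([Cu²⁺]ₐₙ/[Cu²⁺]꜀ₐₜ) = −(0.0592/2) log(0.00232/0.844) = −(0.0592/2)(-2.561) = +0.076 V.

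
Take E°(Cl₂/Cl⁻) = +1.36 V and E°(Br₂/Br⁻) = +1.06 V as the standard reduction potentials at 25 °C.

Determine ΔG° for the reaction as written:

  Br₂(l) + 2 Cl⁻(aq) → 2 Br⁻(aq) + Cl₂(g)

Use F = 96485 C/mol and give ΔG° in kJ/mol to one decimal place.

As written, Br₂/Br⁻ is reduced (cathode) and Cl₂/Cl⁻ is oxidised (anode), so E°cell = (+1.06) − (+1.36) = -0.30 V.
Balancing electrons gives n = 2.
ΔG° = −nFE° = −(2)(96485)(-0.30) = 57,891 J = +57.9 kJ/mol.

+57.9 kJ/mol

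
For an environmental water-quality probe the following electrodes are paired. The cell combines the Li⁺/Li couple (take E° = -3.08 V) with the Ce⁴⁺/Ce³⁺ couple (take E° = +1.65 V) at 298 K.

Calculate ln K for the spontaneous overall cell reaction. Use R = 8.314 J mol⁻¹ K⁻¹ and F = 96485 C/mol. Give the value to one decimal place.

184.2

Cathode: Ce⁴⁺/Ce³⁺; anode: Li⁺/Li. E°cell = (+1.65) − (-3.08) = +4.73 V, with n = 1.
ΔG° = −nFE° = −RT ln K, so ln K = nFE°/(RT) = (1)(96485)(+4.73) / ((8.314)(298)) = 184.202.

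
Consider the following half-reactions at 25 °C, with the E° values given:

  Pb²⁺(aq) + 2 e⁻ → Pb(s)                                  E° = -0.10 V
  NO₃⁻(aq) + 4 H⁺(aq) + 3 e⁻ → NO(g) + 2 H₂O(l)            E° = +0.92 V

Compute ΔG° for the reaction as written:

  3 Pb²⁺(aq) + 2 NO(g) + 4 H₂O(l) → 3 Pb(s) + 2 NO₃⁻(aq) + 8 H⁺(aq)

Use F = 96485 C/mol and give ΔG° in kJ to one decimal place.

As written, Pb²⁺/Pb is reduced (cathode) and NO₃⁻/NO is oxidised (anode), so E°cell = (-0.10) − (+0.92) = -1.02 V.
Balancing electrons gives n = 6.
ΔG° = −nFE° = −(6)(96485)(-1.02) = 590,488 J = +590.5 kJ.

+590.5 kJ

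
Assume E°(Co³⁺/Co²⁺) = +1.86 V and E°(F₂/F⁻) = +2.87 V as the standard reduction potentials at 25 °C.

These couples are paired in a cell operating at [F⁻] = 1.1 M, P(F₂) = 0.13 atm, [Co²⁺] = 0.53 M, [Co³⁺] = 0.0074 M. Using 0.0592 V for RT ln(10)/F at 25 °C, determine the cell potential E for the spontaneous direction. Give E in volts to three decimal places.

F₂/F⁻ is the cathode (higher E°), Co³⁺/Co²⁺ the anode: E°cell = +2.87 − (+1.86) = +1.01 V, n = 2.
Overall: F₂(g) + 2 Co²⁺(aq) → 2 F⁻(aq) + 2 Co³⁺(aq)
Q = [F⁻]^2·[Co³⁺]^2 / (P(F₂)·[Co²⁺]^2); log Q = -2.741.
E = E° − (0.0592/n) log Q = +1.01 − (0.0592/2)(-2.741) = +1.091 V.

+1.091 V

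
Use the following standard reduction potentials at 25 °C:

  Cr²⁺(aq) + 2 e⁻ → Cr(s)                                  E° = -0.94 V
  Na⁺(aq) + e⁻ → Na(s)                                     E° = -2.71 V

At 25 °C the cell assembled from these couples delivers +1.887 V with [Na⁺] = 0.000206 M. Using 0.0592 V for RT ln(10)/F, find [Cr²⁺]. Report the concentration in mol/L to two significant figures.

Cr²⁺/Cr is the cathode, Na⁺/Na the anode: E°cell = +1.77 V, n = 2.
Overall reaction: Cr²⁺(aq) + 2 Na(s) → Cr(s) + 2 Na⁺(aq); Q = [Na⁺]^2/[Cr²⁺]^1.
From E = E° − (0.0592/n) log Q: log Q = (E° − E)·n/0.0592 = (+1.77 − (+1.887))·2/0.0592 = -3.9527.
So 1·log[Cr²⁺] = 2·log(0.000206) − log Q = -7.3723 − (-3.9527) = -3.4196; [Cr²⁺] = 10^(-3.4196) ≈ 0.00038 M.

0.00038 M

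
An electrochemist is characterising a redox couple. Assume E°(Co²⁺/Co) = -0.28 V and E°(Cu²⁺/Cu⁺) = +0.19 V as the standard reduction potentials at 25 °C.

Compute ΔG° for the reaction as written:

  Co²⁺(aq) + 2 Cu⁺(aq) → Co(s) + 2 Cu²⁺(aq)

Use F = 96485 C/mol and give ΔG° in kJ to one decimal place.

+90.7 kJ

As written, Co²⁺/Co is reduced (cathode) and Cu²⁺/Cu⁺ is oxidised (anode), so E°cell = (-0.28) − (+0.19) = -0.47 V.
Balancing electrons gives n = 2.
ΔG° = −nFE° = −(2)(96485)(-0.47) = 90,696 J = +90.7 kJ.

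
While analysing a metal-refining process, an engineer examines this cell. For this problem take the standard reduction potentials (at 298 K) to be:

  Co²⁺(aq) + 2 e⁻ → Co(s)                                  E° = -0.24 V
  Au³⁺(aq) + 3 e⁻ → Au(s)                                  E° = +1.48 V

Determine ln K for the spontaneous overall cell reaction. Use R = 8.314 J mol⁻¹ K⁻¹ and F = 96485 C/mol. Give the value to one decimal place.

Cathode: Au³⁺/Au; anode: Co²⁺/Co. E°cell = (+1.48) − (-0.24) = +1.72 V, with n = 6.
ΔG° = −nFE° = −RT ln K, so ln K = nFE°/(RT) = (6)(96485)(+1.72) / ((8.314)(298)) = 401.896.

401.9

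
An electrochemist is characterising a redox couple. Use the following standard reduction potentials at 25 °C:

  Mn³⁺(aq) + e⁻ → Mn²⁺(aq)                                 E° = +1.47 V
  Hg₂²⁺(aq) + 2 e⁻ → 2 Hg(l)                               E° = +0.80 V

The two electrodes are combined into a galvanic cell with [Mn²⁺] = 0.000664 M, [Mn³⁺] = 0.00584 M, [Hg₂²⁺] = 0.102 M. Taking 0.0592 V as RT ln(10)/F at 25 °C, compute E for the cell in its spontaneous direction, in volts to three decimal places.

Mn³⁺/Mn²⁺ is the cathode (higher E°), Hg₂²⁺/Hg the anode: E°cell = +1.47 − (+0.80) = +0.67 V, n = 2.
Overall: 2 Mn³⁺(aq) + 2 Hg(l) → 2 Mn²⁺(aq) + Hg₂²⁺(aq)
Q = [Mn²⁺]^2·[Hg₂²⁺] / ([Mn³⁺]^2); log Q = -2.880.
E = E° − (0.0592/n) log Q = +0.67 − (0.0592/2)(-2.880) = +0.755 V.

+0.755 V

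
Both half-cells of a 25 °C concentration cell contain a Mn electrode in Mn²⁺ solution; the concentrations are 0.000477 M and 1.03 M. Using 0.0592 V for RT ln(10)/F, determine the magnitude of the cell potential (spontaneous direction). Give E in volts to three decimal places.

For a concentration cell E°cell = 0. The 1.03 M side is the cathode (reduction is favoured where [Mn²⁺] is higher).
With n = 2, E = −(0.0592/2) log([Mn²⁺]ₐₙ/[Mn²⁺]꜀ₐₜ) = −(0.0592/2) log(0.000477/1.03) = −(0.0592/2)(-3.334) = +0.099 V.

+0.099 V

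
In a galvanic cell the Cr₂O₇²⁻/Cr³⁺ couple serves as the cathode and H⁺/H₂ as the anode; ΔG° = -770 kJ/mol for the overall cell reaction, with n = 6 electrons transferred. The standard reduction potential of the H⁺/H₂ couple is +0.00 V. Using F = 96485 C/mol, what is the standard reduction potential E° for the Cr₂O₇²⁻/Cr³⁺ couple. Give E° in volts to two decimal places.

+1.33 V

E°cell = −ΔG°/(nF) = −(-770×10³)/((6)(96485)) = +1.330 V.
Since Cr₂O₇²⁻/Cr³⁺ is the cathode and H⁺/H₂ the anode, E°cell = E°(Cr₂O₇²⁻/Cr³⁺) − E°(H⁺/H₂).
So E°(Cr₂O₇²⁻/Cr³⁺) = E°cell + E°(H⁺/H₂) = +1.330 + (+0.00) = +1.33 V.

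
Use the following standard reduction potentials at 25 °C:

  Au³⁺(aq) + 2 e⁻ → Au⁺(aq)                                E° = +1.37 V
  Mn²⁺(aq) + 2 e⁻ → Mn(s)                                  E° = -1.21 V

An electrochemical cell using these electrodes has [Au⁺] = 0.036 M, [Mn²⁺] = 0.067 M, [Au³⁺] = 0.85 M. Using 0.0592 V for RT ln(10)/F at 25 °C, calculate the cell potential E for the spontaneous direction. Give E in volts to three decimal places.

+2.655 V

Au³⁺/Au⁺ is the cathode (higher E°), Mn²⁺/Mn the anode: E°cell = +1.37 − (-1.21) = +2.58 V, n = 2.
Overall: Au³⁺(aq) + Mn(s) → Au⁺(aq) + Mn²⁺(aq)
Q = [Au⁺]·[Mn²⁺] / ([Au³⁺]); log Q = -2.547.
E = E° − (0.0592/n) log Q = +2.58 − (0.0592/2)(-2.547) = +2.655 V.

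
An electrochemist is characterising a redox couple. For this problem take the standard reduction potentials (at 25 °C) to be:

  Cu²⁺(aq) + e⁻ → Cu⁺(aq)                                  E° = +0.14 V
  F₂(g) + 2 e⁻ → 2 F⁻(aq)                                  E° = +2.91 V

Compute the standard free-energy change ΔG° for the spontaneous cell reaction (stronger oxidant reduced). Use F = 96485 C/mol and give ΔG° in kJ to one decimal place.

F₂/F⁻ (E° = +2.91 V) is the cathode; Cu²⁺/Cu⁺ (E° = +0.14 V) is the anode, so E°cell = +2.77 V.
Balancing electrons gives n = 2 (lcm of 2 and 1).
ΔG° = −nFE° = −(2)(96485)(+2.77) = -534,527 J = -534.5 kJ.

-534.5 kJ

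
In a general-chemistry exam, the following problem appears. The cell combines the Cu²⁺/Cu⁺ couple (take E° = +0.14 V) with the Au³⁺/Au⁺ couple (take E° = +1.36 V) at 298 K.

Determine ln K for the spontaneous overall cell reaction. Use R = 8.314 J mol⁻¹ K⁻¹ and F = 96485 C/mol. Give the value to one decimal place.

Cathode: Au³⁺/Au⁺; anode: Cu²⁺/Cu⁺. E°cell = (+1.36) − (+0.14) = +1.22 V, with n = 2.
ΔG° = −nFE° = −RT ln K, so ln K = nFE°/(RT) = (2)(96485)(+1.22) / ((8.314)(298)) = 95.022.

95.0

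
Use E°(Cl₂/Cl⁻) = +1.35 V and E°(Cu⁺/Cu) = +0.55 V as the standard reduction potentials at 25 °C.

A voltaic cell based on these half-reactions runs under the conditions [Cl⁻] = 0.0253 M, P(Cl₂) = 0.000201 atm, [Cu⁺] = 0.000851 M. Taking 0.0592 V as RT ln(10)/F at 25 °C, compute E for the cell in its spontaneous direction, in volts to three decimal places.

+0.967 V

Cl₂/Cl⁻ is the cathode (higher E°), Cu⁺/Cu the anode: E°cell = +1.35 − (+0.55) = +0.80 V, n = 2.
Overall: Cl₂(g) + 2 Cu(s) → 2 Cl⁻(aq) + 2 Cu⁺(aq)
Q = [Cl⁻]^2·[Cu⁺]^2 / (P(Cl₂)); log Q = -5.637.
E = E° − (0.0592/n) log Q = +0.80 − (0.0592/2)(-5.637) = +0.967 V.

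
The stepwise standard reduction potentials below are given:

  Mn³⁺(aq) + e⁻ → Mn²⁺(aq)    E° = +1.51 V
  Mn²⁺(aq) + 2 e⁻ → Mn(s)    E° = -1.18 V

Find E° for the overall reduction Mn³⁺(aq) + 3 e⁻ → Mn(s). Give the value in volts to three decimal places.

-0.283 V

Since ΔG° = −nFE° is additive over sequential reductions, n₃E°₃ = n₁E°₁ + n₂E°₂.
E°₃ = (1×+1.51 + 2×-1.18) / 3 = (-0.850) / 3 = -0.283 V.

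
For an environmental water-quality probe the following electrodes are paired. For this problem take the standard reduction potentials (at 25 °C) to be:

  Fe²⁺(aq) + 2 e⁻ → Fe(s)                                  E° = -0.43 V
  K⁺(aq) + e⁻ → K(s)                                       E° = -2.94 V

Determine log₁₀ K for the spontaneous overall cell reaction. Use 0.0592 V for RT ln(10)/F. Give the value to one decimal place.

84.8

Cathode: Fe²⁺/Fe; anode: K⁺/K. E°cell = +2.51 V, n = 2.
log K = nE°cell / 0.0592 = (2)(+2.51) / 0.0592 = 84.8.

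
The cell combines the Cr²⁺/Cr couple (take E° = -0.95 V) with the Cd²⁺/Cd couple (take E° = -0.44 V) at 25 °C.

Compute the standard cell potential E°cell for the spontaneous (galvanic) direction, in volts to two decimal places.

+0.51 V

The Cd²⁺/Cd couple has the higher reduction potential, so it is the cathode; Cr²⁺/Cr is oxidised at the anode.
E°cell = E°(cathode) − E°(anode) = (-0.44) − (-0.95) = +0.51 V.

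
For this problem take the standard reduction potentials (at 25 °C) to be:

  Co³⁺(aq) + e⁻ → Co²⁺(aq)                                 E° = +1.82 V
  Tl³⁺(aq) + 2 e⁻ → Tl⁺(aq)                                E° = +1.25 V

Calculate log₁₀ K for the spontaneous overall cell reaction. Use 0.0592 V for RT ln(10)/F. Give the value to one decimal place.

Cathode: Co³⁺/Co²⁺; anode: Tl³⁺/Tl⁺. E°cell = +0.57 V, n = 2.
log K = nE°cell / 0.0592 = (2)(+0.57) / 0.0592 = 19.3.

19.3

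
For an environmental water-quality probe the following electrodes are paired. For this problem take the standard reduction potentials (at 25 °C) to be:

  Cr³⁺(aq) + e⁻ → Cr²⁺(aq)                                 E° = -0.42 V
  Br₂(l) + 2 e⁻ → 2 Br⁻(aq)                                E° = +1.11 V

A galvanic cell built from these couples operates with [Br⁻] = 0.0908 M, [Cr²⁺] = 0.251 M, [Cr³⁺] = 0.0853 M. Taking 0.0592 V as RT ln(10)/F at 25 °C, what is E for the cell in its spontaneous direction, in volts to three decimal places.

Br₂/Br⁻ is the cathode (higher E°), Cr³⁺/Cr²⁺ the anode: E°cell = +1.11 − (-0.42) = +1.53 V, n = 2.
Overall: Br₂(l) + 2 Cr²⁺(aq) → 2 Br⁻(aq) + 2 Cr³⁺(aq)
Q = [Br⁻]^2·[Cr³⁺]^2 / ([Cr²⁺]^2); log Q = -3.021.
E = E° − (0.0592/n) log Q = +1.53 − (0.0592/2)(-3.021) = +1.619 V.

+1.619 V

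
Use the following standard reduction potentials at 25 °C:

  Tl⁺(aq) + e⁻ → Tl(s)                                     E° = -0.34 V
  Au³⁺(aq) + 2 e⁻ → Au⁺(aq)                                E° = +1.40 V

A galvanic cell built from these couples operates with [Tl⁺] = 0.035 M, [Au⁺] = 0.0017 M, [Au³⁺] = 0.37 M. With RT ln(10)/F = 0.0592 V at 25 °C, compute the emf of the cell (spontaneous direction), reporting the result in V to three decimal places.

Au³⁺/Au⁺ is the cathode (higher E°), Tl⁺/Tl the anode: E°cell = +1.40 − (-0.34) = +1.74 V, n = 2.
Overall: Au³⁺(aq) + 2 Tl(s) → Au⁺(aq) + 2 Tl⁺(aq)
Q = [Au⁺]·[Tl⁺]^2 / ([Au³⁺]); log Q = -5.250.
E = E° − (0.0592/n) log Q = +1.74 − (0.0592/2)(-5.250) = +1.895 V.

+1.895 V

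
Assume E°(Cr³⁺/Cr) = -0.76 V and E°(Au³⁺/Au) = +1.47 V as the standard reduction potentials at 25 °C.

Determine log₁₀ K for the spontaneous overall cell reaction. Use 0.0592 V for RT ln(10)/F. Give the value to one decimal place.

113.0

Cathode: Au³⁺/Au; anode: Cr³⁺/Cr. E°cell = +2.23 V, n = 3.
log K = nE°cell / 0.0592 = (3)(+2.23) / 0.0592 = 113.0.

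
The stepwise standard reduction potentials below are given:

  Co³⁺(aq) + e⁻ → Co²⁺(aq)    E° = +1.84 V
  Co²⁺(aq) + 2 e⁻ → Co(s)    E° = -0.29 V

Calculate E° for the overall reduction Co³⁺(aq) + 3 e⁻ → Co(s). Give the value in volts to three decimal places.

+0.420 V

Standard free energies of sequential steps add: ΔG°₃ = ΔG°₁ + ΔG°₂, so n₃E°₃ = n₁E°₁ + n₂E°₂.
E°₃ = (1×+1.84 + 2×-0.29) / 3 = (+1.260) / 3 = +0.420 V.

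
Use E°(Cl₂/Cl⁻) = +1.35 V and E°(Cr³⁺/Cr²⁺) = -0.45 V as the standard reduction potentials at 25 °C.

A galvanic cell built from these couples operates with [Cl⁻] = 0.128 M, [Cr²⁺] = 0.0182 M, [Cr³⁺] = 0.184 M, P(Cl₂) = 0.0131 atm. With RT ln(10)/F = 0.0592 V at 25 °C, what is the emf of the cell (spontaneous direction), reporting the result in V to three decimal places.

Cl₂/Cl⁻ is the cathode (higher E°), Cr³⁺/Cr²⁺ the anode: E°cell = +1.35 − (-0.45) = +1.80 V, n = 2.
Overall: Cl₂(g) + 2 Cr²⁺(aq) → 2 Cl⁻(aq) + 2 Cr³⁺(aq)
Q = [Cl⁻]^2·[Cr³⁺]^2 / (P(Cl₂)·[Cr²⁺]^2); log Q = 2.107.
E = E° − (0.0592/n) log Q = +1.80 − (0.0592/2)(2.107) = +1.738 V.

+1.738 V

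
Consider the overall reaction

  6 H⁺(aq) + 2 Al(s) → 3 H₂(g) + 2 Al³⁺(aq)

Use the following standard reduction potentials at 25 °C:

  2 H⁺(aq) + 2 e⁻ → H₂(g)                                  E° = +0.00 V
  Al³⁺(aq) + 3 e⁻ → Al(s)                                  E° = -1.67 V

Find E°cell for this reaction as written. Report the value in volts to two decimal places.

+1.67 V

The H⁺/H₂ couple has the higher reduction potential, so it is the cathode; Al³⁺/Al is oxidised at the anode.
E°cell = E°(cathode) − E°(anode) = (+0.00) − (-1.67) = +1.67 V.
Since E°cell > 0, the reaction is spontaneous under standard conditions.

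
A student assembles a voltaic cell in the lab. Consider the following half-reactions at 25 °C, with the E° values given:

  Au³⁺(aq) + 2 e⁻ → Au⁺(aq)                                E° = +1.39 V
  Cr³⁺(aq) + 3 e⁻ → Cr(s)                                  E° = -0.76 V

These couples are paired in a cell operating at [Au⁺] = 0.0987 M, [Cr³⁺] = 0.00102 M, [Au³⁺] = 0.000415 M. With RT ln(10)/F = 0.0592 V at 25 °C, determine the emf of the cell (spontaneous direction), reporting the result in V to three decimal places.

Au³⁺/Au⁺ is the cathode (higher E°), Cr³⁺/Cr the anode: E°cell = +1.39 − (-0.76) = +2.15 V, n = 6.
Overall: 3 Au³⁺(aq) + 2 Cr(s) → 3 Au⁺(aq) + 2 Cr³⁺(aq)
Q = [Au⁺]^3·[Cr³⁺]^2 / ([Au³⁺]^3); log Q = 1.146.
E = E° − (0.0592/n) log Q = +2.15 − (0.0592/6)(1.146) = +2.139 V.

+2.139 V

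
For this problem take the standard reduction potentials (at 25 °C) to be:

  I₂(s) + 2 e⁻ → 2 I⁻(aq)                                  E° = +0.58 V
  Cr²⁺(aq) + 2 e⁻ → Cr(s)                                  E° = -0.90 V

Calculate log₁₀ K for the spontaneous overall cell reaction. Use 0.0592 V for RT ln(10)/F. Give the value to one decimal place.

50.0

Cathode: I₂/I⁻; anode: Cr²⁺/Cr. E°cell = +1.48 V, n = 2.
log K = nE°cell / 0.0592 = (2)(+1.48) / 0.0592 = 50.0.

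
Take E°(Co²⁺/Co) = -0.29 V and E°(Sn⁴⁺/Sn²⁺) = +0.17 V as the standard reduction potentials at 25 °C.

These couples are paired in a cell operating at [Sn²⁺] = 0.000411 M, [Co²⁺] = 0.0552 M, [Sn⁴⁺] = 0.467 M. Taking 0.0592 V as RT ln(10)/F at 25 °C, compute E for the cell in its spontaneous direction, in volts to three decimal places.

Sn⁴⁺/Sn²⁺ is the cathode (higher E°), Co²⁺/Co the anode: E°cell = +0.17 − (-0.29) = +0.46 V, n = 2.
Overall: Sn⁴⁺(aq) + Co(s) → Sn²⁺(aq) + Co²⁺(aq)
Q = [Sn²⁺]·[Co²⁺] / ([Sn⁴⁺]); log Q = -4.314.
E = E° − (0.0592/n) log Q = +0.46 − (0.0592/2)(-4.314) = +0.588 V.

+0.588 V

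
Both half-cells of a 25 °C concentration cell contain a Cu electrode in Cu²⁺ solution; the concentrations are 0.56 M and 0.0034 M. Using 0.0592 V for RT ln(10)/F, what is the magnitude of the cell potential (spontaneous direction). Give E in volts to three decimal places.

For a concentration cell E°cell = 0. The 0.56 M side is the cathode (reduction is favoured where [Cu²⁺] is higher).
With n = 2, E = −(0.0592/2) log([Cu²⁺]ₐₙ/[Cu²⁺]꜀ₐₜ) = −(0.0592/2) log(0.0034/0.56) = −(0.0592/2)(-2.217) = +0.066 V.

+0.066 V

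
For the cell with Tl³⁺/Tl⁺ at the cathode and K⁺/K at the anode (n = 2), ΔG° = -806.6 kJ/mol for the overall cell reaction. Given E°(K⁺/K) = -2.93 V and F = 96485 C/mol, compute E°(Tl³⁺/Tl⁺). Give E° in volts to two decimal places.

E°cell = −ΔG°/(nF) = −(-806.6×10³)/((2)(96485)) = +4.180 V.
Since Tl³⁺/Tl⁺ is the cathode and K⁺/K the anode, E°cell = E°(Tl³⁺/Tl⁺) − E°(K⁺/K).
So E°(Tl³⁺/Tl⁺) = E°cell + E°(K⁺/K) = +4.180 + (-2.93) = +1.25 V.

+1.25 V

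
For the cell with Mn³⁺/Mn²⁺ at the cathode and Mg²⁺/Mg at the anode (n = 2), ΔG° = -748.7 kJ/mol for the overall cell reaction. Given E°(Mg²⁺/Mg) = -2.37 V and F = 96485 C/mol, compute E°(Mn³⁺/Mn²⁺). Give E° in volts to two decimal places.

E°cell = −ΔG°/(nF) = −(-748.7×10³)/((2)(96485)) = +3.880 V.
Since Mn³⁺/Mn²⁺ is the cathode and Mg²⁺/Mg the anode, E°cell = E°(Mn³⁺/Mn²⁺) − E°(Mg²⁺/Mg).
So E°(Mn³⁺/Mn²⁺) = E°cell + E°(Mg²⁺/Mg) = +3.880 + (-2.37) = +1.51 V.

+1.51 V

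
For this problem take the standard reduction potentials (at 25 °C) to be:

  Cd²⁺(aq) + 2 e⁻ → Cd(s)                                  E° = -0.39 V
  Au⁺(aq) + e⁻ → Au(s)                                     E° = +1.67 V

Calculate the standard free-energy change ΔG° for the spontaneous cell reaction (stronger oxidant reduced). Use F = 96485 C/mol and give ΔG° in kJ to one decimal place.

-397.5 kJ

Au⁺/Au (E° = +1.67 V) is the cathode; Cd²⁺/Cd (E° = -0.39 V) is the anode, so E°cell = +2.06 V.
Balancing electrons gives n = 2 (lcm of 1 and 2).
ΔG° = −nFE° = −(2)(96485)(+2.06) = -397,518 J = -397.5 kJ.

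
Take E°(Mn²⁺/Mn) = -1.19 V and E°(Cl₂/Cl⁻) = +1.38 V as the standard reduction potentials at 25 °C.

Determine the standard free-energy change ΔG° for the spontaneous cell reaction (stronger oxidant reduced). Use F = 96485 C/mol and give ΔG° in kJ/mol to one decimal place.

Cl₂/Cl⁻ (E° = +1.38 V) is the cathode; Mn²⁺/Mn (E° = -1.19 V) is the anode, so E°cell = +2.57 V.
Balancing electrons gives n = 2 (lcm of 2 and 2).
ΔG° = −nFE° = −(2)(96485)(+2.57) = -495,933 J = -495.9 kJ/mol.

-495.9 kJ/mol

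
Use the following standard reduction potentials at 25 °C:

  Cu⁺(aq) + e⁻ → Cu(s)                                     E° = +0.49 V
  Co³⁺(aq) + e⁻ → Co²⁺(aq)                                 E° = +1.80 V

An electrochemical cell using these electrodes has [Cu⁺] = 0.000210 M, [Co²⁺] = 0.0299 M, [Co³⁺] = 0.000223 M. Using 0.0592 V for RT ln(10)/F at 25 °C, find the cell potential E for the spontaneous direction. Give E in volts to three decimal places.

Co³⁺/Co²⁺ is the cathode (higher E°), Cu⁺/Cu the anode: E°cell = +1.80 − (+0.49) = +1.31 V, n = 1.
Overall: Co³⁺(aq) + Cu(s) → Co²⁺(aq) + Cu⁺(aq)
Q = [Co²⁺]·[Cu⁺] / ([Co³⁺]); log Q = -1.550.
E = E° − (0.0592/n) log Q = +1.31 − (0.0592/1)(-1.550) = +1.402 V.

+1.402 V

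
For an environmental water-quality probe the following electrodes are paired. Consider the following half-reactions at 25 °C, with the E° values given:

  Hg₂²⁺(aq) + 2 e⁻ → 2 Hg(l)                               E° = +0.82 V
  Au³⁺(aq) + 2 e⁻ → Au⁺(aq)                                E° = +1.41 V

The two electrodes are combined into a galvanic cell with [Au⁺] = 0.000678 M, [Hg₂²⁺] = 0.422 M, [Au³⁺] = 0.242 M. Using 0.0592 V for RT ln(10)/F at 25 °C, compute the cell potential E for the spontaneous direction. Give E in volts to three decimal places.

Au³⁺/Au⁺ is the cathode (higher E°), Hg₂²⁺/Hg the anode: E°cell = +1.41 − (+0.82) = +0.59 V, n = 2.
Overall: Au³⁺(aq) + 2 Hg(l) → Au⁺(aq) + Hg₂²⁺(aq)
Q = [Au⁺]·[Hg₂²⁺] / ([Au³⁺]); log Q = -2.927.
E = E° − (0.0592/n) log Q = +0.59 − (0.0592/2)(-2.927) = +0.677 V.

+0.677 V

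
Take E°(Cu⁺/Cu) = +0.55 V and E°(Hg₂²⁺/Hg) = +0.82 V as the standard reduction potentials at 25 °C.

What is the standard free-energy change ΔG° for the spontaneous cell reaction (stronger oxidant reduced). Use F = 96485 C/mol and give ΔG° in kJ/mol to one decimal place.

Hg₂²⁺/Hg (E° = +0.82 V) is the cathode; Cu⁺/Cu (E° = +0.55 V) is the anode, so E°cell = +0.27 V.
Balancing electrons gives n = 2 (lcm of 2 and 1).
ΔG° = −nFE° = −(2)(96485)(+0.27) = -52,102 J = -52.1 kJ/mol.

-52.1 kJ/mol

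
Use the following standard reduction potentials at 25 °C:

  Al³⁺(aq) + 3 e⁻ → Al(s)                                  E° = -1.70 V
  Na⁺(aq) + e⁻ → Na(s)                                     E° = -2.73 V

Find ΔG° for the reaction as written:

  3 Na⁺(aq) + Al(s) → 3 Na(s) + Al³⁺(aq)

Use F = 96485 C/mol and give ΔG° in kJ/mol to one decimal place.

As written, Na⁺/Na is reduced (cathode) and Al³⁺/Al is oxidised (anode), so E°cell = (-2.73) − (-1.70) = -1.03 V.
Balancing electrons gives n = 3.
ΔG° = −nFE° = −(3)(96485)(-1.03) = 298,139 J = +298.1 kJ/mol.

+298.1 kJ/mol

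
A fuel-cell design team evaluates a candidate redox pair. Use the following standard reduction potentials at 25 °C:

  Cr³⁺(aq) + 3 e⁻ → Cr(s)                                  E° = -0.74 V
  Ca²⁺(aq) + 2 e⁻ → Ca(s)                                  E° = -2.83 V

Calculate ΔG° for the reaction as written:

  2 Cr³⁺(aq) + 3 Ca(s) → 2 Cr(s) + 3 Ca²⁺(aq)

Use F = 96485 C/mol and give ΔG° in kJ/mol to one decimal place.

-1209.9 kJ/mol

As written, Cr³⁺/Cr is reduced (cathode) and Ca²⁺/Ca is oxidised (anode), so E°cell = (-0.74) − (-2.83) = +2.09 V.
Balancing electrons gives n = 6.
ΔG° = −nFE° = −(6)(96485)(+2.09) = -1,209,922 J = -1209.9 kJ/mol.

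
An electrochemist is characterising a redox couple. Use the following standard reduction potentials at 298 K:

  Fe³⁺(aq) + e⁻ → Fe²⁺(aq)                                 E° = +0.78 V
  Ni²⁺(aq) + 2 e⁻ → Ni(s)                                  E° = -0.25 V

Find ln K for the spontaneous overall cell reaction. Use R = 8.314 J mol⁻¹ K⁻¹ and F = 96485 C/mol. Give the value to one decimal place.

80.2

Cathode: Fe³⁺/Fe²⁺; anode: Ni²⁺/Ni. E°cell = (+0.78) − (-0.25) = +1.03 V, with n = 2.
ΔG° = −nFE° = −RT ln K, so ln K = nFE°/(RT) = (2)(96485)(+1.03) / ((8.314)(298)) = 80.223.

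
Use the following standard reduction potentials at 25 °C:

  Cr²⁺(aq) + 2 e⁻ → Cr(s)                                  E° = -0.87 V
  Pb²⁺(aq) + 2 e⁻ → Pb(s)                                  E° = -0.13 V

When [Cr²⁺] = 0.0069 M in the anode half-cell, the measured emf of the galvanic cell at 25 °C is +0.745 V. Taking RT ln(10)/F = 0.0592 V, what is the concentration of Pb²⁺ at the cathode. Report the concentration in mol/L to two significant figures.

Pb²⁺/Pb is the cathode, Cr²⁺/Cr the anode: E°cell = +0.74 V, n = 2.
Overall reaction: Pb²⁺(aq) + Cr(s) → Pb(s) + Cr²⁺(aq); Q = [Cr²⁺]^1/[Pb²⁺]^1.
From E = E° − (0.0592/n) log Q: log Q = (E° − E)·n/0.0592 = (+0.74 − (+0.745))·2/0.0592 = -0.1689.
So 1·log[Pb²⁺] = 1·log(0.0069) − log Q = -2.1612 − (-0.1689) = -1.9923; [Pb²⁺] = 10^(-1.9923) ≈ 0.010 M.

0.010 M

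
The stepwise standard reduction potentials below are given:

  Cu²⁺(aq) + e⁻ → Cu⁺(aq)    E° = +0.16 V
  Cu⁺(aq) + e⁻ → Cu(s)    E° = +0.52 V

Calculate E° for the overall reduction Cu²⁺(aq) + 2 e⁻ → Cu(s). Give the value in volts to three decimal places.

+0.340 V

Standard free energies of sequential steps add: ΔG°₃ = ΔG°₁ + ΔG°₂, so n₃E°₃ = n₁E°₁ + n₂E°₂.
E°₃ = (1×+0.16 + 1×+0.52) / 2 = (+0.680) / 2 = +0.340 V.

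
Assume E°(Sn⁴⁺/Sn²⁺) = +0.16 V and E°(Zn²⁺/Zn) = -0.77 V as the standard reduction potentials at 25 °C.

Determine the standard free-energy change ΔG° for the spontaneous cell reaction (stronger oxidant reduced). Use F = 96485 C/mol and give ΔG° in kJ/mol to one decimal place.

Sn⁴⁺/Sn²⁺ (E° = +0.16 V) is the cathode; Zn²⁺/Zn (E° = -0.77 V) is the anode, so E°cell = +0.93 V.
Balancing electrons gives n = 2 (lcm of 2 and 2).
ΔG° = −nFE° = −(2)(96485)(+0.93) = -179,462 J = -179.5 kJ/mol.

-179.5 kJ/mol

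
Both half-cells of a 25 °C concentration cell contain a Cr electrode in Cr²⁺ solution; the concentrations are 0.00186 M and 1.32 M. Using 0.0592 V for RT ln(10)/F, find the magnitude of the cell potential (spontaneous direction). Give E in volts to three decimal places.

+0.084 V

For a concentration cell E°cell = 0. The 1.32 M side is the cathode (reduction is favoured where [Cr²⁺] is higher).
With n = 2, E = −(0.0592/2) log([Cr²⁺]ₐₙ/[Cr²⁺]꜀ₐₜ) = −(0.0592/2) log(0.00186/1.32) = −(0.0592/2)(-2.851) = +0.084 V.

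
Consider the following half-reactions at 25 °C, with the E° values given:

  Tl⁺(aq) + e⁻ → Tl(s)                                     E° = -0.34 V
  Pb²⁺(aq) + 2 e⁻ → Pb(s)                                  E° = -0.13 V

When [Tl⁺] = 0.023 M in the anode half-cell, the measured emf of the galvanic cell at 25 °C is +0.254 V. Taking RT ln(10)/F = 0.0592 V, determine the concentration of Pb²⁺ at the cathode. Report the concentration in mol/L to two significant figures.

Pb²⁺/Pb is the cathode, Tl⁺/Tl the anode: E°cell = +0.21 V, n = 2.
Overall reaction: Pb²⁺(aq) + 2 Tl(s) → Pb(s) + 2 Tl⁺(aq); Q = [Tl⁺]^2/[Pb²⁺]^1.
From E = E° − (0.0592/n) log Q: log Q = (E° − E)·n/0.0592 = (+0.21 − (+0.254))·2/0.0592 = -1.4865.
So 1·log[Pb²⁺] = 2·log(0.023) − log Q = -3.2765 − (-1.4865) = -1.7900; [Pb²⁺] = 10^(-1.7900) ≈ 0.016 M.

0.016 M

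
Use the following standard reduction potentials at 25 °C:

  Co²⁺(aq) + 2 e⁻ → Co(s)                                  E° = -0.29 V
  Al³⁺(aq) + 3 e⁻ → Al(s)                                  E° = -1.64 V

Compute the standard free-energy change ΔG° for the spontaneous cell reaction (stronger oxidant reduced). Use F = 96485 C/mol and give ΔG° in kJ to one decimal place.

-781.5 kJ

Co²⁺/Co (E° = -0.29 V) is the cathode; Al³⁺/Al (E° = -1.64 V) is the anode, so E°cell = +1.35 V.
Balancing electrons gives n = 6 (lcm of 2 and 3).
ΔG° = −nFE° = −(6)(96485)(+1.35) = -781,528 J = -781.5 kJ.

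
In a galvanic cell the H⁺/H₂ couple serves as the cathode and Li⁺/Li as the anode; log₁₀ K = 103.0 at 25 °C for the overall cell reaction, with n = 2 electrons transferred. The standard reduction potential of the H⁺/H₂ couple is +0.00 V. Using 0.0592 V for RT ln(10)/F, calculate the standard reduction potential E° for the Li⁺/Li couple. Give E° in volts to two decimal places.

E°cell = (0.0592/n)·log K = (0.0592/2)(103.0) = +3.049 V.
Since H⁺/H₂ is the cathode and Li⁺/Li the anode, E°cell = E°(H⁺/H₂) − E°(Li⁺/Li).
So E°(Li⁺/Li) = E°(H⁺/H₂) − E°cell = (+0.00) − (+3.049) = -3.05 V.

-3.05 V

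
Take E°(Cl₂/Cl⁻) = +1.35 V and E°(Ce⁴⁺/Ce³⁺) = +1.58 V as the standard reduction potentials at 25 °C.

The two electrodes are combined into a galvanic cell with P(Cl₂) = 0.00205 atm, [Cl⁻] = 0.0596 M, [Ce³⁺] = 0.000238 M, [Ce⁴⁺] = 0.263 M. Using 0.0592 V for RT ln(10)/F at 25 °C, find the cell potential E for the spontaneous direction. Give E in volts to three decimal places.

+0.417 V

Ce⁴⁺/Ce³⁺ is the cathode (higher E°), Cl₂/Cl⁻ the anode: E°cell = +1.58 − (+1.35) = +0.23 V, n = 2.
Overall: 2 Ce⁴⁺(aq) + 2 Cl⁻(aq) → 2 Ce³⁺(aq) + Cl₂(g)
Q = [Ce³⁺]^2·P(Cl₂) / ([Ce⁴⁺]^2·[Cl⁻]^2); log Q = -6.325.
E = E° − (0.0592/n) log Q = +0.23 − (0.0592/2)(-6.325) = +0.417 V.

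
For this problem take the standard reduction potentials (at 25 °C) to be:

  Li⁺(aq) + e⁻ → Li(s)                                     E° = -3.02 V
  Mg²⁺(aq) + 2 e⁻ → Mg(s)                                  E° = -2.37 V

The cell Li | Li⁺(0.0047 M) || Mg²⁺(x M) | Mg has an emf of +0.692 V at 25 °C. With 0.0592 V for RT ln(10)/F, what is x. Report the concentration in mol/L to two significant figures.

0.00058 M

Mg²⁺/Mg is the cathode, Li⁺/Li the anode: E°cell = +0.65 V, n = 2.
Overall reaction: Mg²⁺(aq) + 2 Li(s) → Mg(s) + 2 Li⁺(aq); Q = [Li⁺]^2/[Mg²⁺]^1.
From E = E° − (0.0592/n) log Q: log Q = (E° − E)·n/0.0592 = (+0.65 − (+0.692))·2/0.0592 = -1.4189.
So 1·log[Mg²⁺] = 2·log(0.0047) − log Q = -4.6558 − (-1.4189) = -3.2369; [Mg²⁺] = 10^(-3.2369) ≈ 0.00058 M.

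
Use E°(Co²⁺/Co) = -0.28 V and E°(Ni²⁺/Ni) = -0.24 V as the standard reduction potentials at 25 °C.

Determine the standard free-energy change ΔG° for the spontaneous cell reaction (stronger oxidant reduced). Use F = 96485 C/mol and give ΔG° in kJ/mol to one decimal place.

-7.7 kJ/mol

Ni²⁺/Ni (E° = -0.24 V) is the cathode; Co²⁺/Co (E° = -0.28 V) is the anode, so E°cell = +0.04 V.
Balancing electrons gives n = 2 (lcm of 2 and 2).
ΔG° = −nFE° = −(2)(96485)(+0.04) = -7,719 J = -7.7 kJ/mol.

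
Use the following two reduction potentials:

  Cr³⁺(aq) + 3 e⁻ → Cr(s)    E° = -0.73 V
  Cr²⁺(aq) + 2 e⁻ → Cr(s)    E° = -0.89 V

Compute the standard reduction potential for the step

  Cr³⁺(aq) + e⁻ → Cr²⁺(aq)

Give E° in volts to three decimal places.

Sequential free energies add, so n₃E°₃ = n₁E°₁ + n₂E°₂.
With n₃ = 3, and the known step contributing 2×(-0.89) V, the unknown satisfies 1·E° = 3×(-0.73) − 2×(-0.89) = -0.410.
E° = -0.410 / 1 = -0.410 V.

-0.410 V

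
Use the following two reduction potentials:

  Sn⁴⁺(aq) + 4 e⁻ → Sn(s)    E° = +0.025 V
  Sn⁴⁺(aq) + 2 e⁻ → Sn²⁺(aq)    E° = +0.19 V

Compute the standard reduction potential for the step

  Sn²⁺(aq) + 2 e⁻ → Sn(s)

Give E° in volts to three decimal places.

Sequential free energies add, so n₃E°₃ = n₁E°₁ + n₂E°₂.
With n₃ = 4, and the known step contributing 2×(+0.19) V, the unknown satisfies 2·E° = 4×(+0.025) − 2×(+0.19) = -0.280.
E° = -0.280 / 2 = -0.140 V.

-0.140 V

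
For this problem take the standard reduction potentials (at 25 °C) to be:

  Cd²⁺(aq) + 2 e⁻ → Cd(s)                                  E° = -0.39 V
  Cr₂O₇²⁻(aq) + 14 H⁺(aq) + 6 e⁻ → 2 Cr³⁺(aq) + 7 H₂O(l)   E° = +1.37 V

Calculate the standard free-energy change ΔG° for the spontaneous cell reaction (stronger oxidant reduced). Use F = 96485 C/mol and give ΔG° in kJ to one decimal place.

Cr₂O₇²⁻/Cr³⁺ (E° = +1.37 V) is the cathode; Cd²⁺/Cd (E° = -0.39 V) is the anode, so E°cell = +1.76 V.
Balancing electrons gives n = 6 (lcm of 6 and 2).
ΔG° = −nFE° = −(6)(96485)(+1.76) = -1,018,882 J = -1018.9 kJ.

-1018.9 kJ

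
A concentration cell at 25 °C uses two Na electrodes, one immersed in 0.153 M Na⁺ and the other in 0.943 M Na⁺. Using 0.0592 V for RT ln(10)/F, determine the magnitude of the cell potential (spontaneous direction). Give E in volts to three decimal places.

+0.047 V

For a concentration cell E°cell = 0. The 0.943 M side is the cathode (reduction is favoured where [Na⁺] is higher).
With n = 1, E = −(0.0592/1) log([Na⁺]ₐₙ/[Na⁺]꜀ₐₜ) = −(0.0592/1) log(0.153/0.943) = −(0.0592/1)(-0.790) = +0.047 V.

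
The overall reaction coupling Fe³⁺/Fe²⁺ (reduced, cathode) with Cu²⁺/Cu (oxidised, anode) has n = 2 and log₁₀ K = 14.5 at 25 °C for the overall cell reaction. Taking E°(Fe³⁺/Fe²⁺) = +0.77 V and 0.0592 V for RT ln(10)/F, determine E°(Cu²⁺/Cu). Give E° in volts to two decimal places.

+0.34 V

E°cell = (0.0592/n)·log K = (0.0592/2)(14.5) = +0.429 V.
Since Fe³⁺/Fe²⁺ is the cathode and Cu²⁺/Cu the anode, E°cell = E°(Fe³⁺/Fe²⁺) − E°(Cu²⁺/Cu).
So E°(Cu²⁺/Cu) = E°(Fe³⁺/Fe²⁺) − E°cell = (+0.77) − (+0.429) = +0.34 V.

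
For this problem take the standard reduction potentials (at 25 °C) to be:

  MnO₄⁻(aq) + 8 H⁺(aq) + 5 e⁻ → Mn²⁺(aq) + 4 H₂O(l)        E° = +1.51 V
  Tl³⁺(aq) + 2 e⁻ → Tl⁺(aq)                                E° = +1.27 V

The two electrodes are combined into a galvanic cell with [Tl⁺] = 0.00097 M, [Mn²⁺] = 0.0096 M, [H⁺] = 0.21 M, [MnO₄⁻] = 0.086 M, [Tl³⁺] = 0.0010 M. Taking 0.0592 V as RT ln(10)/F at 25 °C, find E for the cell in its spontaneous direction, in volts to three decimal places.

MnO₄⁻/Mn²⁺ is the cathode (higher E°), Tl³⁺/Tl⁺ the anode: E°cell = +1.51 − (+1.27) = +0.24 V, n = 10.
Overall: 2 MnO₄⁻(aq) + 16 H⁺(aq) + 5 Tl⁺(aq) → 2 Mn²⁺(aq) + 8 H₂O(l) + 5 Tl³⁺(aq)
Q = [Mn²⁺]^2·[Tl³⁺]^5 / ([MnO₄⁻]^2·[H⁺]^16·[Tl⁺]^5); log Q = 9.006.
E = E° − (0.0592/n) log Q = +0.24 − (0.0592/10)(9.006) = +0.187 V.

+0.187 V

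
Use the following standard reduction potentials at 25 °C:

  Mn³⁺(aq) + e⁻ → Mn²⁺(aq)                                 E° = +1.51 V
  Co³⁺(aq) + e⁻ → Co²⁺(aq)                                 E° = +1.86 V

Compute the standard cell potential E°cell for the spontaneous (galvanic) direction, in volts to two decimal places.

+0.35 V

The Co³⁺/Co²⁺ couple has the higher reduction potential, so it is the cathode; Mn³⁺/Mn²⁺ is oxidised at the anode.
E°cell = E°(cathode) − E°(anode) = (+1.86) − (+1.51) = +0.35 V.
Since E°cell > 0, the reaction is spontaneous under standard conditions.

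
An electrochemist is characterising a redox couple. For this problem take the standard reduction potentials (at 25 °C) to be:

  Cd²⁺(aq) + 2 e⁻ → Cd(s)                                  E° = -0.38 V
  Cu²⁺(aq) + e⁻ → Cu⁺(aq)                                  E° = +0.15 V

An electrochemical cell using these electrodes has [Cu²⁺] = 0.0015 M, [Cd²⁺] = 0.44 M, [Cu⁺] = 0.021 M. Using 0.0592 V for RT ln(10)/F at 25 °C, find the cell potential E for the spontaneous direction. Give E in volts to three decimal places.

+0.473 V

Cu²⁺/Cu⁺ is the cathode (higher E°), Cd²⁺/Cd the anode: E°cell = +0.15 − (-0.38) = +0.53 V, n = 2.
Overall: 2 Cu²⁺(aq) + Cd(s) → 2 Cu⁺(aq) + Cd²⁺(aq)
Q = [Cu⁺]^2·[Cd²⁺] / ([Cu²⁺]^2); log Q = 1.936.
E = E° − (0.0592/n) log Q = +0.53 − (0.0592/2)(1.936) = +0.473 V.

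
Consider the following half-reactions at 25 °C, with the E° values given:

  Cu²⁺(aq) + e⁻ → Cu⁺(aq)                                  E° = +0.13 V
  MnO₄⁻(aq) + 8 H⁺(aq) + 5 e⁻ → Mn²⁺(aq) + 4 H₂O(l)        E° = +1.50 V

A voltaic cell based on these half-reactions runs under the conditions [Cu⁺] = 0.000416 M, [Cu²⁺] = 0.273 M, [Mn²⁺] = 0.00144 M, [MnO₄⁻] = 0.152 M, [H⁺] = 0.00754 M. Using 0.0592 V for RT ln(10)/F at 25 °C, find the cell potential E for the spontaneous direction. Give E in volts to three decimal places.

+1.026 V

MnO₄⁻/Mn²⁺ is the cathode (higher E°), Cu²⁺/Cu⁺ the anode: E°cell = +1.50 − (+0.13) = +1.37 V, n = 5.
Overall: MnO₄⁻(aq) + 8 H⁺(aq) + 5 Cu⁺(aq) → Mn²⁺(aq) + 4 H₂O(l) + 5 Cu²⁺(aq)
Q = [Mn²⁺]·[Cu²⁺]^5 / ([MnO₄⁻]·[H⁺]^8·[Cu⁺]^5); log Q = 29.043.
E = E° − (0.0592/n) log Q = +1.37 − (0.0592/5)(29.043) = +1.026 V.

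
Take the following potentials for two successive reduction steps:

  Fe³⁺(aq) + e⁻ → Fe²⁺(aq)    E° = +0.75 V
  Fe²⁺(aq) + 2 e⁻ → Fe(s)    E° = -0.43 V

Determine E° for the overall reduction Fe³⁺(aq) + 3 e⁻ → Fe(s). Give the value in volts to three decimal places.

-0.037 V

Since ΔG° = −nFE° is additive over sequential reductions, n₃E°₃ = n₁E°₁ + n₂E°₂.
E°₃ = (1×+0.75 + 2×-0.43) / 3 = (-0.110) / 3 = -0.037 V.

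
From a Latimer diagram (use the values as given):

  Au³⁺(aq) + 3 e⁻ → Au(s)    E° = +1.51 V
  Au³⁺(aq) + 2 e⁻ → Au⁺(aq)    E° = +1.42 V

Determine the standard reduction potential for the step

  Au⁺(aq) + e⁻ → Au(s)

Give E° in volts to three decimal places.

Sequential free energies add, so n₃E°₃ = n₁E°₁ + n₂E°₂.
With n₃ = 3, and the known step contributing 2×(+1.42) V, the unknown satisfies 1·E° = 3×(+1.51) − 2×(+1.42) = +1.690.
E° = +1.690 / 1 = +1.690 V.

+1.690 V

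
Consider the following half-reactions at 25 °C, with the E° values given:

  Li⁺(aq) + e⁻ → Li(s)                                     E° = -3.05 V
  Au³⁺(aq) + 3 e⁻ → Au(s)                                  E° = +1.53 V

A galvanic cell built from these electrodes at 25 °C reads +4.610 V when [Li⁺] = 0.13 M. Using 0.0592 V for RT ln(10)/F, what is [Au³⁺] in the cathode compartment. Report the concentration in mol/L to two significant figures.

Au³⁺/Au is the cathode, Li⁺/Li the anode: E°cell = +4.58 V, n = 3.
Overall reaction: Au³⁺(aq) + 3 Li(s) → Au(s) + 3 Li⁺(aq); Q = [Li⁺]^3/[Au³⁺]^1.
From E = E° − (0.0592/n) log Q: log Q = (E° − E)·n/0.0592 = (+4.58 − (+4.610))·3/0.0592 = -1.5203.
So 1·log[Au³⁺] = 3·log(0.13) − log Q = -2.6582 − (-1.5203) = -1.1379; [Au³⁺] = 10^(-1.1379) ≈ 0.073 M.

0.073 M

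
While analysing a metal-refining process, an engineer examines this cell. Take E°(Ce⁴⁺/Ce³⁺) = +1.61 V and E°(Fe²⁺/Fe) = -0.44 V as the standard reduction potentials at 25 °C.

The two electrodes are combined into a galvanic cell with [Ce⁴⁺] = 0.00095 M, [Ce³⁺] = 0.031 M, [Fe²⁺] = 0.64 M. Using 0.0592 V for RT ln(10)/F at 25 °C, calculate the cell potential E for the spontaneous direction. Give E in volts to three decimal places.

+1.966 V

Ce⁴⁺/Ce³⁺ is the cathode (higher E°), Fe²⁺/Fe the anode: E°cell = +1.61 − (-0.44) = +2.05 V, n = 2.
Overall: 2 Ce⁴⁺(aq) + Fe(s) → 2 Ce³⁺(aq) + Fe²⁺(aq)
Q = [Ce³⁺]^2·[Fe²⁺] / ([Ce⁴⁺]^2); log Q = 2.833.
E = E° − (0.0592/n) log Q = +2.05 − (0.0592/2)(2.833) = +1.966 V.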